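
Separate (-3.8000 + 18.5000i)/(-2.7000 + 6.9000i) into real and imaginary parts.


Multiply by conjugate: (-3.8000 + 18.5000i)(-2.7000 - 6.9000i) / ((-2.7)^2 + 6.9^2)
Numerator real = -3.8*(-2.7) + 18.5*6.9 = 137.91
Numerator imag = 18.5*(-2.7) - (-3.8)*6.9 = -23.73
Denominator = 54.9
Re(z) = 137.91/54.9 = 2.5120
Im(z) = -23.73/54.9 = -0.4322

Re(z) = 2.5120, Im(z) = -0.4322


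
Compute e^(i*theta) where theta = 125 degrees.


cos(125°) = -0.5736
sin(125°) = 0.8192

e^(i*125°) = -0.5736 + 0.8192i


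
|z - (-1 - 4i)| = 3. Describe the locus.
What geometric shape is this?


|z - z0| = r is a circle with center z0 and radius r.
Center = (-1, -4), radius = 3

Circle with center (-1, -4) and radius 3


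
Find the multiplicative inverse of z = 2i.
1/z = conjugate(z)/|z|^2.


|z|^2 = 0+4 = 4
1/z = (0 - 2i)/4

1/z = 0 - 0.5000i


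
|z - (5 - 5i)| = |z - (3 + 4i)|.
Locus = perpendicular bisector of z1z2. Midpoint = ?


Equal distances means the locus is the perpendicular bisector of z1 and z2.
Midpoint = ((5+3)/2, (-5+4)/2) = (4.0000, -0.5000)

Perpendicular bisector through (4.0000, -0.5000)


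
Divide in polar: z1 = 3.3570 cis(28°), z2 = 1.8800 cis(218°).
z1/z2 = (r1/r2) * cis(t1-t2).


r = 3.3570 / 1.8800 = 1.7856
theta = 28° - 218° = -190° = 170° (mod 360)

1.7856 cis(170°)


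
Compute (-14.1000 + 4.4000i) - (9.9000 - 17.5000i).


Real: -14.1 - 9.9 = -24
Imag: 4.4 + 17.5 = 21.9

-24.0000 + 21.9000i


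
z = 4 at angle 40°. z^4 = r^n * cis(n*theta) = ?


r^4 = 4^4 = 256
n*theta = 4*40° = 160° = 160° (mod 360)
a = 256*cos(160°) = -240.5613
b = 256*sin(160°) = 87.5572

256 cis(160°) = -240.5613 + 87.5572i


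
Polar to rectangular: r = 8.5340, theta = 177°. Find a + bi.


a = 8.5340*cos(177°) = 8.5340*(-0.99863) = -8.5223
b = 8.5340*sin(177°) = 8.5340*0.052336 = 0.4466

-8.5223 + 0.4466i


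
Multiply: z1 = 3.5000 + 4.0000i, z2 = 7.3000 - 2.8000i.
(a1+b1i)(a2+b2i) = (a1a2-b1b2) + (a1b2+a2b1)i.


Real = 3.5*7.3 - 4*(-2.8) = 25.55 - (-11.2) = 36.75
Imag = 3.5*(-2.8) + 7.3*4 = -9.8 + 29.2 = 19.4

36.7500 + 19.4000i


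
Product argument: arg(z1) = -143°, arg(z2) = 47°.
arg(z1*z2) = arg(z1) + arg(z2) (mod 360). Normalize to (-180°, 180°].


arg(z1*z2) = -143° + 47° = -96°
Normalized to (-180°, 180°]: -96°

-96°


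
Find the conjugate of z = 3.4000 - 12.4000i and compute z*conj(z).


z_bar = 3.4000 + 12.4000i
z*z_bar = 3.4^2 + (-12.4)^2 = 11.56 + 153.76 = 165.32

z_bar = 3.4000 + 12.4000i, z*z_bar = 165.32


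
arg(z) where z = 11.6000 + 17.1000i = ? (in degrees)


Re = 11.6, Im = 17.1
arg = atan2(17.1, 11.6) = 55.8485 degrees

arg(z) = 55.8485 degrees


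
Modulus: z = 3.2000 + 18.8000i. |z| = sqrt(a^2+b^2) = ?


|z| = sqrt(3.2^2 + 18.8^2) = sqrt(10.24 + 353.44) = sqrt(363.68) = 19.0704

|z| = 19.0704


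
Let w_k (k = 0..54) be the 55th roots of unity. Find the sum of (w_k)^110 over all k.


The roots are w_k = w^k with w = e^(2*pi*i/55), and (w^k)^110 = (w^110)^k.
So S = 1 + u + u^2 + ... + u^(54) with u = w^110.
110 = 2*55 + 0, so 110 is a multiple of 55 and u = (w^55)^2 = 1.
Every one of the 55 terms equals 1: S = 55

S = 55


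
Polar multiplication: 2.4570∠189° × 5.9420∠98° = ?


r = 2.4570 * 5.9420 = 14.5995
theta = 189° + 98° = 287° = 287° (mod 360)

14.5995 cis(287°)


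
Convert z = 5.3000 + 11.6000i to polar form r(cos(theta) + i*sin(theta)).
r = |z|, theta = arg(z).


r = sqrt(28.09+134.56) = sqrt(162.65) = 12.7534
theta = atan2(11.6, 5.3) = 65.4445 degrees

r = 12.7534, theta = 65.4445 degrees


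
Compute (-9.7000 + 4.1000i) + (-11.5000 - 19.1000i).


Real: -9.7 - 11.5 = -21.2
Imag: 4.1 - 19.1 = -15

-21.2000 - 15.0000i


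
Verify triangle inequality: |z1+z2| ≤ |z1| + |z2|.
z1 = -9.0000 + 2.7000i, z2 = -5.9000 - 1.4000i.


|z1| = sqrt((-9)^2 + 2.7^2) = sqrt(88.29) = 9.3963
|z2| = sqrt((-5.9)^2 + (-1.4)^2) = sqrt(36.77) = 6.0638
z1+z2 = -14.9000 + 1.3000i
|z1+z2| = sqrt(223.7) = 14.9566
|z1|+|z2| = 9.3963 + 6.0638 = 15.4601

|z1+z2| = 14.9566 ≤ |z1|+|z2| = 15.4601 (verified)


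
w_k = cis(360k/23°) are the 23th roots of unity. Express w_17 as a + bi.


Angle = 360*17/23 = 266.087°
a = cos(266.087°) = -0.0682
b = sin(266.087°) = -0.9977

-0.0682 - 0.9977i


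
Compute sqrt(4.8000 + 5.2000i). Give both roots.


|z| = sqrt(23.04+27.04) = 7.0767
sqrt((|z|+a)/2) = sqrt((7.0767+4.8)/2) = sqrt(5.9384) = 2.4369
sqrt((|z|-a)/2) = sqrt((7.0767-4.8)/2) = sqrt(1.1384) = 1.0669

±(2.4369 + 1.0669i) i.e. 2.4369 + 1.0669i and -2.4369 - 1.0669i


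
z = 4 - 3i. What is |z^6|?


|z| = sqrt(16+9) = sqrt(25) = 5
|z^6| = |z|^6 = 5^6 = 15625

|z^6| = 15625


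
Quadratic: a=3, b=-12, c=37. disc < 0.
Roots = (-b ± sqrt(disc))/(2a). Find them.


disc = (-12)^2 - 4*3*37 = 144 - 444 = -300
sqrt(|disc|) = sqrt(300) = 17.3205
Real part = 12/(2*3) = 2.0000
Imag part = 17.3205/(2*3) = 2.8868

2.0000 ± 2.8868i


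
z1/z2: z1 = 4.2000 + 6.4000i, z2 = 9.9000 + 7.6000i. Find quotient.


Conjugate of z2 = 9.9000 - 7.6000i
Numerator: (4.2000 + 6.4000i)(9.9000 - 7.6000i) = 90.2200 + 31.4400i
Denominator: 9.9^2 + 7.6^2 = 155.77
Result = (90.2200 + 31.4400i)/155.77

0.5792 + 0.2018i


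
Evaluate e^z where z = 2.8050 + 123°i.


e^2.8050 = 16.5271
cos(123°) = -0.54464
sin(123°) = 0.83867
Real = 16.5271*(-0.54464) = -9.0013
Imag = 16.5271*0.83867 = 13.8608

-9.0013 + 13.8608i


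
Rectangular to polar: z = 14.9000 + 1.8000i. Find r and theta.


r = sqrt(222.01+3.24) = sqrt(225.25) = 15.0083
theta = atan2(1.8, 14.9) = 6.8883 degrees

r = 15.0083, theta = 6.8883 degrees


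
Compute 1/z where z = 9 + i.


|z|^2 = 81+1 = 82
1/z = (9 - 1i)/82

1/z = 0.1098 - 0.0122i


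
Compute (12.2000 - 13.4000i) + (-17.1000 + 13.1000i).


Real: 12.2 - 17.1 = -4.9
Imag: -13.4 + 13.1 = -0.3

-4.9000 - 0.3000i


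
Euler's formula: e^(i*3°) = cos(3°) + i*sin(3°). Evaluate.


cos(3°) = 0.9986
sin(3°) = 0.0523

e^(i*3°) = 0.9986 + 0.0523i


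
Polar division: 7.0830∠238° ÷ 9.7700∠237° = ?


r = 7.0830 / 9.7700 = 0.7250
theta = 238° - 237° = 1° = 1° (mod 360)

0.7250 cis(1°)


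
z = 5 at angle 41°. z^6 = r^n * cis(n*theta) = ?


r^6 = 5^6 = 15625
n*theta = 6*41° = 246° = 246° (mod 360)
a = 15625*cos(246°) = -6355.2600
b = 15625*sin(246°) = -14274.1478

15625 cis(246°) = -6355.2600 - 14274.1478i


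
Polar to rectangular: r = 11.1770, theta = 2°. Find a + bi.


a = 11.1770*cos(2°) = 11.1770*0.99939 = 11.1702
b = 11.1770*sin(2°) = 11.1770*0.0349 = 0.3901

11.1702 + 0.3901i


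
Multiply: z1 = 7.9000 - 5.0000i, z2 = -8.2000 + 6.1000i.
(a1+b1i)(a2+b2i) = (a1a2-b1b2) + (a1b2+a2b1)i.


Real = 7.9*(-8.2) - (-5)*6.1 = -64.78 - (-30.5) = -34.28
Imag = 7.9*6.1 - (8.2)*(-5) = 48.19 + 41 = 89.19

-34.2800 + 89.1900i


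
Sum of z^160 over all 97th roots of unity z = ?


The roots are w_k = w^k with w = e^(2*pi*i/97), and (w^k)^160 = (w^160)^k.
So S = 1 + u + u^2 + ... + u^(96) with u = w^160.
160 = 1*97 + 63, so 160 is not a multiple of 97: u = (w^97)^1 * w^63 = w^63 ≠ 1 (w is a primitive 97th root), while u^97 = (w^97)^160 = 1.
Geometric series: S = (1 - u^97)/(1 - u) = (1 - 1)/(1 - u) = 0

S = 0


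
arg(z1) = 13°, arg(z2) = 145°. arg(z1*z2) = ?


arg(z1*z2) = 13° + 145° = 158°
Normalized to (-180°, 180°]: 158°

158°


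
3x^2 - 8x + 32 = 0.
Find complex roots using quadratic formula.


disc = (-8)^2 - 4*3*32 = 64 - 384 = -320
sqrt(|disc|) = sqrt(320) = 17.8885
Real part = 8/(2*3) = 1.3333
Imag part = 17.8885/(2*3) = 2.9814

1.3333 ± 2.9814i


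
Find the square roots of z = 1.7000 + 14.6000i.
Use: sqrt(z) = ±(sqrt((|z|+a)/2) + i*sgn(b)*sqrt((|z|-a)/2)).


|z| = sqrt(2.89+213.16) = 14.6986
sqrt((|z|+a)/2) = sqrt((14.6986+1.7)/2) = sqrt(8.1993) = 2.8634
sqrt((|z|-a)/2) = sqrt((14.6986-1.7)/2) = sqrt(6.4993) = 2.5494

±(2.8634 + 2.5494i) i.e. 2.8634 + 2.5494i and -2.8634 - 2.5494i


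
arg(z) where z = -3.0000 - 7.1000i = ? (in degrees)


Re = -3, Im = -7.1
arg = atan2(-7.1, -3) = -112.9058 degrees

arg(z) = -112.9058 degrees


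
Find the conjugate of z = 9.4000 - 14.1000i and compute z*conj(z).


z_bar = 9.4000 + 14.1000i
z*z_bar = 9.4^2 + (-14.1)^2 = 88.36 + 198.81 = 287.17

z_bar = 9.4000 + 14.1000i, z*z_bar = 287.17


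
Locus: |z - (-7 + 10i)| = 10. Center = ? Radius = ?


|z - z0| = r is a circle with center z0 and radius r.
Center = (-7, 10), radius = 10

Circle with center (-7, 10) and radius 10


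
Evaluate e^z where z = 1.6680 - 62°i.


e^1.6680 = 5.3016
cos(-62°) = 0.46947
sin(-62°) = -0.88295
Real = 5.3016*0.46947 = 2.4889
Imag = 5.3016*(-0.88295) = -4.6810

2.4889 - 4.6810i


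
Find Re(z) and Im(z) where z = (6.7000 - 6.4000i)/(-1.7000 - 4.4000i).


Multiply by conjugate: (6.7000 - 6.4000i)(-1.7000 + 4.4000i) / ((-1.7)^2 + (-4.4)^2)
Numerator real = 6.7*(-1.7) - (6.4)*(-4.4) = 16.77
Numerator imag = -6.4*(-1.7) - 6.7*(-4.4) = 40.36
Denominator = 22.25
Re(z) = 16.77/22.25 = 0.7537
Im(z) = 40.36/22.25 = 1.8139

Re(z) = 0.7537, Im(z) = 1.8139


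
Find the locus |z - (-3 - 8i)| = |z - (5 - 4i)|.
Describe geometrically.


Equal distances means the locus is the perpendicular bisector of z1 and z2.
Midpoint = ((-3+5)/2, (-8+(-4))/2) = (1.0000, -6.0000)

Perpendicular bisector through (1.0000, -6.0000)


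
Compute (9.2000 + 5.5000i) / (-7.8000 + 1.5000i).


Conjugate of z2 = -7.8000 - 1.5000i
Numerator: (9.2000 + 5.5000i)(-7.8000 - 1.5000i) = -63.5100 - 56.7000i
Denominator: (-7.8)^2 + 1.5^2 = 63.09
Result = (-63.5100 - 56.7000i)/63.09

-1.0067 - 0.8987i


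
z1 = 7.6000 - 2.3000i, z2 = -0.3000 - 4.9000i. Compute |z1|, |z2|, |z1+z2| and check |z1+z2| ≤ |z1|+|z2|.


|z1| = sqrt(7.6^2 + (-2.3)^2) = sqrt(63.05) = 7.9404
|z2| = sqrt((-0.3)^2 + (-4.9)^2) = sqrt(24.1) = 4.9092
z1+z2 = 7.3000 - 7.2000i
|z1+z2| = sqrt(105.13) = 10.2533
|z1|+|z2| = 7.9404 + 4.9092 = 12.8496

|z1+z2| = 10.2533 ≤ |z1|+|z2| = 12.8496 (verified)


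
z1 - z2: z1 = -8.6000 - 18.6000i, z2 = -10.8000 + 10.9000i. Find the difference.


Real: -8.6 + 10.8 = 2.2
Imag: -18.6 - 10.9 = -29.5

2.2000 - 29.5000i


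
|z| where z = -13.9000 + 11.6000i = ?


|z| = sqrt((-13.9)^2 + 11.6^2) = sqrt(193.21 + 134.56) = sqrt(327.77) = 18.1044

|z| = 18.1044


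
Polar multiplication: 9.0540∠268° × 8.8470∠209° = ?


r = 9.0540 * 8.8470 = 80.1007
theta = 268° + 209° = 477° = 117° (mod 360)

80.1007 cis(117°)


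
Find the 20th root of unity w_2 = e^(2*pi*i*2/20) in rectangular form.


Angle = 360*2/20 = 36°
a = cos(36°) = 0.8090
b = sin(36°) = 0.5878

0.8090 + 0.5878i


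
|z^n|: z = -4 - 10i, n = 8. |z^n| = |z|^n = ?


|z| = sqrt(16+100) = sqrt(116) = 10.7703
|z^8| = |z|^8 = (sqrt(116))^8 = 116^4 = 181063936

|z^8| = 181063936


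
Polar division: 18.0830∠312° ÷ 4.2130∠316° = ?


r = 18.0830 / 4.2130 = 4.2922
theta = 312° - 316° = -4° = 356° (mod 360)

4.2922 cis(356°)


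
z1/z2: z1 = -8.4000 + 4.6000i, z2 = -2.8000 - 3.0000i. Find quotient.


Conjugate of z2 = -2.8000 + 3.0000i
Numerator: (-8.4000 + 4.6000i)(-2.8000 + 3.0000i) = 9.7200 - 38.0800i
Denominator: (-2.8)^2 + (-3)^2 = 16.84
Result = (9.7200 - 38.0800i)/16.84

0.5772 - 2.2613i


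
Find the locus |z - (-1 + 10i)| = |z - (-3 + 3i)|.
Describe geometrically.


Equal distances means the locus is the perpendicular bisector of z1 and z2.
Midpoint = ((-1+(-3))/2, (10+3)/2) = (-2.0000, 6.5000)

Perpendicular bisector through (-2.0000, 6.5000)


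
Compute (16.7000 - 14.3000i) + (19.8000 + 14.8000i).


Real: 16.7 + 19.8 = 36.5
Imag: -14.3 + 14.8 = 0.5

36.5000 + 0.5000i


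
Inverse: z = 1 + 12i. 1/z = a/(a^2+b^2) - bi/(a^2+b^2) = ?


|z|^2 = 1+144 = 145
1/z = (1 - 12i)/145

1/z = 0.0069 - 0.0828i


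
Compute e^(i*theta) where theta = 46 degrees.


cos(46°) = 0.6947
sin(46°) = 0.7193

e^(i*46°) = 0.6947 + 0.7193i


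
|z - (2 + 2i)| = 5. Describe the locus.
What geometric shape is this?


|z - z0| = r is a circle with center z0 and radius r.
Center = (2, 2), radius = 5

Circle with center (2, 2) and radius 5


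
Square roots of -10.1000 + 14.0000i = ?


|z| = sqrt(102.01+196) = 17.2630
sqrt((|z|+a)/2) = sqrt((17.2630+(-10.1))/2) = sqrt(3.5815) = 1.8925
sqrt((|z|-a)/2) = sqrt((17.2630-(-10.1))/2) = sqrt(13.6815) = 3.6988

±(1.8925 + 3.6988i) i.e. 1.8925 + 3.6988i and -1.8925 - 3.6988i


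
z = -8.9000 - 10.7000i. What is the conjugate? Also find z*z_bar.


z_bar = -8.9000 + 10.7000i
z*z_bar = (-8.9)^2 + (-10.7)^2 = 79.21 + 114.49 = 193.7

z_bar = -8.9000 + 10.7000i, z*z_bar = 193.7


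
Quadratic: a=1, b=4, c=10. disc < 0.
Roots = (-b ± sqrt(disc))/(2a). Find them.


disc = 4^2 - 4*1*10 = 16 - 40 = -24
sqrt(|disc|) = sqrt(24) = 4.8990
Real part = -4/(2*1) = -2.0000
Imag part = 4.8990/(2*1) = 2.4495

-2.0000 ± 2.4495i


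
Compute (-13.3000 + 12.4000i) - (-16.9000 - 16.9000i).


Real: -13.3 + 16.9 = 3.6
Imag: 12.4 + 16.9 = 29.3

3.6000 + 29.3000i


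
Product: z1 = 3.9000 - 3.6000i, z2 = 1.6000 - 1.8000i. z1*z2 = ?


Real = 3.9*1.6 - (-3.6)*(-1.8) = 6.24 - 6.48 = -0.24
Imag = 3.9*(-1.8) + 1.6*(-3.6) = -7.02 - (5.76) = -12.78

-0.2400 - 12.7800i


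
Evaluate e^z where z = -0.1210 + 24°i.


e^-0.1210 = 0.8860
cos(24°) = 0.9135
sin(24°) = 0.40674
Real = 0.8860*0.9135 = 0.8094
Imag = 0.8860*0.40674 = 0.3604

0.8094 + 0.3604i


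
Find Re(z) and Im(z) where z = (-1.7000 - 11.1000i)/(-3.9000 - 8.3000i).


Multiply by conjugate: (-1.7000 - 11.1000i)(-3.9000 + 8.3000i) / ((-3.9)^2 + (-8.3)^2)
Numerator real = -1.7*(-3.9) - (11.1)*(-8.3) = 98.76
Numerator imag = -11.1*(-3.9) - (-1.7)*(-8.3) = 29.18
Denominator = 84.1
Re(z) = 98.76/84.1 = 1.1743
Im(z) = 29.18/84.1 = 0.3470

Re(z) = 1.1743, Im(z) = 0.3470


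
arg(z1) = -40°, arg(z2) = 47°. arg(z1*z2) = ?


arg(z1*z2) = -40° + 47° = 7°
Normalized to (-180°, 180°]: 7°

7°


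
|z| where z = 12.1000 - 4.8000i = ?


|z| = sqrt(12.1^2 + (-4.8)^2) = sqrt(146.41 + 23.04) = sqrt(169.45) = 13.0173

|z| = 13.0173


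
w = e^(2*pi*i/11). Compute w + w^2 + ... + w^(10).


With w = e^(2*pi*i/11), all 11 of the 11th roots of unity w^0 = 1, w, ..., w^(10) sum to 0: 1 + w + ... + w^(10) = (1 - w^11)/(1 - w) = 0 since w^11 = 1, w ≠ 1.
Removing the root 1: w + w^2 + ... + w^(10) = 0 - 1 = -1

Sum = -1


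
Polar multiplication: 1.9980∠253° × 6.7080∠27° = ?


r = 1.9980 * 6.7080 = 13.4026
theta = 253° + 27° = 280° = 280° (mod 360)

13.4026 cis(280°)


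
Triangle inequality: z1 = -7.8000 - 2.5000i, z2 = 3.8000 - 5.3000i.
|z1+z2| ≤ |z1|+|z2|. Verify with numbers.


|z1| = sqrt((-7.8)^2 + (-2.5)^2) = sqrt(67.09) = 8.1908
|z2| = sqrt(3.8^2 + (-5.3)^2) = sqrt(42.53) = 6.5215
z1+z2 = -4.0000 - 7.8000i
|z1+z2| = sqrt(76.84) = 8.7658
|z1|+|z2| = 8.1908 + 6.5215 = 14.7123

|z1+z2| = 8.7658 ≤ |z1|+|z2| = 14.7123 (verified)


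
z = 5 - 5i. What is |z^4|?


|z| = sqrt(25+25) = sqrt(50) = 7.0711
|z^4| = |z|^4 = (sqrt(50))^4 = 50^2 = 2500

|z^4| = 2500


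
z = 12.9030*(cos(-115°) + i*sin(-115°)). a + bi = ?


a = 12.9030*cos(-115°) = 12.9030*(-0.422618) = -5.4530
b = 12.9030*sin(-115°) = 12.9030*(-0.90631) = -11.6941

-5.4530 - 11.6941i


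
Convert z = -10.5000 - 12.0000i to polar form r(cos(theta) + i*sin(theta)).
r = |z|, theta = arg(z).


r = sqrt(110.25+144) = sqrt(254.25) = 15.9452
theta = atan2(-12, -10.5) = -131.1859 degrees

r = 15.9452, theta = -131.1859 degrees


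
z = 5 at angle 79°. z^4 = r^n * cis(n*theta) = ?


r^4 = 5^4 = 625
n*theta = 4*79° = 316° = 316° (mod 360)
a = 625*cos(316°) = 449.5874
b = 625*sin(316°) = -434.1615

625 cis(316°) = 449.5874 - 434.1615i


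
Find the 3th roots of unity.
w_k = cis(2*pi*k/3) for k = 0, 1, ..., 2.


The 3th roots of unity are cis(360k/3°) for k=0..2
Angle step = 360/3 = 120°
Primitive root: cis(120°)
Primitive root = -0.5000 + 0.8660i

3 roots at angles: 0°, 120°, 240°


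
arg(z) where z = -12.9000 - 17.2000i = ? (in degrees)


Re = -12.9, Im = -17.2
arg = atan2(-17.2, -12.9) = -126.8699 degrees

arg(z) = -126.8699 degrees


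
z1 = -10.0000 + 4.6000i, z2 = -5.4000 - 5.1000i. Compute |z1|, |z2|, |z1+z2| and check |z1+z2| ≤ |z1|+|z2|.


|z1| = sqrt((-10)^2 + 4.6^2) = sqrt(121.16) = 11.0073
|z2| = sqrt((-5.4)^2 + (-5.1)^2) = sqrt(55.17) = 7.4277
z1+z2 = -15.4000 - 0.5000i
|z1+z2| = sqrt(237.41) = 15.4081
|z1|+|z2| = 11.0073 + 7.4277 = 18.4350

|z1+z2| = 15.4081 ≤ |z1|+|z2| = 18.4350 (verified)


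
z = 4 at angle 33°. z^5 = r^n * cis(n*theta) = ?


r^5 = 4^5 = 1024
n*theta = 5*33° = 165° = 165° (mod 360)
a = 1024*cos(165°) = -989.1080
b = 1024*sin(165°) = 265.0307

1024 cis(165°) = -989.1080 + 265.0307i


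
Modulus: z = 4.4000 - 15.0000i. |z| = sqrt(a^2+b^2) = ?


|z| = sqrt(4.4^2 + (-15)^2) = sqrt(19.36 + 225) = sqrt(244.36) = 15.6320

|z| = 15.6320


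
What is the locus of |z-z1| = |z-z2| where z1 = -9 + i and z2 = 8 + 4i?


Equal distances means the locus is the perpendicular bisector of z1 and z2.
Midpoint = ((-9+8)/2, (1+4)/2) = (-0.5000, 2.5000)

Perpendicular bisector through (-0.5000, 2.5000)


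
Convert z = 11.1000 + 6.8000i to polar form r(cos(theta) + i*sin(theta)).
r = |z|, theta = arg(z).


r = sqrt(123.21+46.24) = sqrt(169.45) = 13.0173
theta = atan2(6.8, 11.1) = 31.4922 degrees

r = 13.0173, theta = 31.4922 degrees


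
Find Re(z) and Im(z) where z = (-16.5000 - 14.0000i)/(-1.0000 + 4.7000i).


Multiply by conjugate: (-16.5000 - 14.0000i)(-1.0000 - 4.7000i) / ((-1)^2 + 4.7^2)
Numerator real = -16.5*(-1) - (14)*4.7 = -49.3
Numerator imag = -14*(-1) - (-16.5)*4.7 = 91.55
Denominator = 23.09
Re(z) = -49.3/23.09 = -2.1351
Im(z) = 91.55/23.09 = 3.9649

Re(z) = -2.1351, Im(z) = 3.9649


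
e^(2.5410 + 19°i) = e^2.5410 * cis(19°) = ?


e^2.5410 = 12.6924
cos(19°) = 0.94552
sin(19°) = 0.325568
Real = 12.6924*0.94552 = 12.0009
Imag = 12.6924*0.325568 = 4.1322

12.0009 + 4.1322i


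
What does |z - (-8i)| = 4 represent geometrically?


|z - z0| = r is a circle with center z0 and radius r.
Center = (0, -8), radius = 4

Circle with center (0, -8) and radius 4


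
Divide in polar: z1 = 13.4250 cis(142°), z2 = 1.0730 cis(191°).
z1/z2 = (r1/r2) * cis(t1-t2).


r = 13.4250 / 1.0730 = 12.5116
theta = 142° - 191° = -49° = 311° (mod 360)

12.5116 cis(311°)


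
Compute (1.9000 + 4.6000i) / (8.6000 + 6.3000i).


Conjugate of z2 = 8.6000 - 6.3000i
Numerator: (1.9000 + 4.6000i)(8.6000 - 6.3000i) = 45.3200 + 27.5900i
Denominator: 8.6^2 + 6.3^2 = 113.65
Result = (45.3200 + 27.5900i)/113.65

0.3988 + 0.2428i


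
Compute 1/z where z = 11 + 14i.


|z|^2 = 121+196 = 317
1/z = (11 - 14i)/317

1/z = 0.0347 - 0.0442i


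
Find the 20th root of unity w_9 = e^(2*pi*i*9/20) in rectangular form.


Angle = 360*9/20 = 162°
a = cos(162°) = -0.9511
b = sin(162°) = 0.3090

-0.9511 + 0.3090i


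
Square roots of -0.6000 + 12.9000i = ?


|z| = sqrt(0.36+166.41) = 12.9139
sqrt((|z|+a)/2) = sqrt((12.9139+(-0.6))/2) = sqrt(6.1570) = 2.4813
sqrt((|z|-a)/2) = sqrt((12.9139-(-0.6))/2) = sqrt(6.7570) = 2.5994

±(2.4813 + 2.5994i) i.e. 2.4813 + 2.5994i and -2.4813 - 2.5994i


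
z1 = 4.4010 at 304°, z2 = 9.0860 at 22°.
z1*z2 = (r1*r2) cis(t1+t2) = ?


r = 4.4010 * 9.0860 = 39.9875
theta = 304° + 22° = 326° = 326° (mod 360)

39.9875 cis(326°)


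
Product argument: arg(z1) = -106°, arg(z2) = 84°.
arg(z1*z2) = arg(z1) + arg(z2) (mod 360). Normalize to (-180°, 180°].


arg(z1*z2) = -106° + 84° = -22°
Normalized to (-180°, 180°]: -22°

-22°


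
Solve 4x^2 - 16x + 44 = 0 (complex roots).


disc = (-16)^2 - 4*4*44 = 256 - 704 = -448
sqrt(|disc|) = sqrt(448) = 21.1660
Real part = 16/(2*4) = 2.0000
Imag part = 21.1660/(2*4) = 2.6458

2.0000 ± 2.6458i


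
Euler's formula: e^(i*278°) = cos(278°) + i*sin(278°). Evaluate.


cos(278°) = 0.1392
sin(278°) = -0.9903

e^(i*278°) = 0.1392 - 0.9903i


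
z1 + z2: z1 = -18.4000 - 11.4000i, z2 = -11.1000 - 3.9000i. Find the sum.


Real: -18.4 - 11.1 = -29.5
Imag: -11.4 - 3.9 = -15.3

-29.5000 - 15.3000i


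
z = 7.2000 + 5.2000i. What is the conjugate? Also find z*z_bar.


z_bar = 7.2000 - 5.2000i
z*z_bar = 7.2^2 + 5.2^2 = 51.84 + 27.04 = 78.88

z_bar = 7.2000 - 5.2000i, z*z_bar = 78.88


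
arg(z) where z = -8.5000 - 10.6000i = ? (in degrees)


Re = -8.5, Im = -10.6
arg = atan2(-10.6, -8.5) = -128.7257 degrees

arg(z) = -128.7257 degrees


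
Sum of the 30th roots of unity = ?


The sum of all 30th roots of unity is 0.
Geometric series: (1 - w^30)/(1 - w) = (1-1)/(1-w) = 0 since w^30 = 1, w ≠ 1.
Alternatively: coefficient of z^29 in z^30 - 1 is 0.

0


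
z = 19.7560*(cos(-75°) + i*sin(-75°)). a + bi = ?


a = 19.7560*cos(-75°) = 19.7560*0.25882 = 5.1132
b = 19.7560*sin(-75°) = 19.7560*(-0.965926) = -19.0828

5.1132 - 19.0828i


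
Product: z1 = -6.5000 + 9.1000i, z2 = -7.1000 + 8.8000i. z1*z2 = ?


Real = -6.5*(-7.1) - 9.1*8.8 = 46.15 - 80.08 = -33.93
Imag = -6.5*8.8 - (7.1)*9.1 = -57.2 - (64.61) = -121.81

-33.9300 - 121.8100i


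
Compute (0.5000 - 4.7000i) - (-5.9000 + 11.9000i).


Real: 0.5 + 5.9 = 6.4
Imag: -4.7 - 11.9 = -16.6

6.4000 - 16.6000i


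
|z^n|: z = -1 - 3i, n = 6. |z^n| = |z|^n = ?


|z| = sqrt(1+9) = sqrt(10) = 3.1623
|z^6| = |z|^6 = (sqrt(10))^6 = 10^3 = 1000

|z^6| = 1000


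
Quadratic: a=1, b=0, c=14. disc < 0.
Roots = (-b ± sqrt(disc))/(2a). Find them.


disc = 0^2 - 4*1*14 = 0 - 56 = -56
sqrt(|disc|) = sqrt(56) = 7.4833
Real part = 0/(2*1) = 0
Imag part = 7.4833/(2*1) = 3.7417

0 ± 3.7417i


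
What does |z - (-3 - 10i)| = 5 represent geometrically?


|z - z0| = r is a circle with center z0 and radius r.
Center = (-3, -10), radius = 5

Circle with center (-3, -10) and radius 5


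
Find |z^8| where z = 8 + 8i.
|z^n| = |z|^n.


|z| = sqrt(64+64) = sqrt(128) = 11.3137
|z^8| = |z|^8 = (sqrt(128))^8 = 128^4 = 268435456

|z^8| = 268435456


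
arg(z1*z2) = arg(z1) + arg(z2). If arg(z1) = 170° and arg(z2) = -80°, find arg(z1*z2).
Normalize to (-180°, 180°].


arg(z1*z2) = 170° - 80° = 90°
Normalized to (-180°, 180°]: 90°

90°


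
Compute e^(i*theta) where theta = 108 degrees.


cos(108°) = -0.3090
sin(108°) = 0.9511

e^(i*108°) = -0.3090 + 0.9511i


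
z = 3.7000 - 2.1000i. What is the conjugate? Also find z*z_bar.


z_bar = 3.7000 + 2.1000i
z*z_bar = 3.7^2 + (-2.1)^2 = 13.69 + 4.41 = 18.1

z_bar = 3.7000 + 2.1000i, z*z_bar = 18.1


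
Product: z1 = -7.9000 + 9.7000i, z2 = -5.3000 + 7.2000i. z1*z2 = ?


Real = -7.9*(-5.3) - 9.7*7.2 = 41.87 - 69.84 = -27.97
Imag = -7.9*7.2 - (5.3)*9.7 = -56.88 - (51.41) = -108.29

-27.9700 - 108.2900i


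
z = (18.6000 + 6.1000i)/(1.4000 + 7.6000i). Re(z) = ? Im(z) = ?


Multiply by conjugate: (18.6000 + 6.1000i)(1.4000 - 7.6000i) / (1.4^2 + 7.6^2)
Numerator real = 18.6*1.4 + 6.1*7.6 = 72.4
Numerator imag = 6.1*1.4 - 18.6*7.6 = -132.82
Denominator = 59.72
Re(z) = 72.4/59.72 = 1.2123
Im(z) = -132.82/59.72 = -2.2240

Re(z) = 1.2123, Im(z) = -2.2240


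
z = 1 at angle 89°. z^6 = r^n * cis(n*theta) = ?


r^6 = 1^6 = 1
n*theta = 6*89° = 534° = 174° (mod 360)
a = 1*cos(174°) = -0.9945
b = 1*sin(174°) = 0.1045

1 cis(174°) = -0.9945 + 0.1045i


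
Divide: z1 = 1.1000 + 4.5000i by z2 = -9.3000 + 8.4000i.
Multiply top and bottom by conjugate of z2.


Conjugate of z2 = -9.3000 - 8.4000i
Numerator: (1.1000 + 4.5000i)(-9.3000 - 8.4000i) = 27.5700 - 51.0900i
Denominator: (-9.3)^2 + 8.4^2 = 157.05
Result = (27.5700 - 51.0900i)/157.05

0.1755 - 0.3253i


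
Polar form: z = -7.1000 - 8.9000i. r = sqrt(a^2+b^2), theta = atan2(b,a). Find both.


r = sqrt(50.41+79.21) = sqrt(129.62) = 11.3851
theta = atan2(-8.9, -7.1) = -128.5812 degrees

r = 11.3851, theta = -128.5812 degrees


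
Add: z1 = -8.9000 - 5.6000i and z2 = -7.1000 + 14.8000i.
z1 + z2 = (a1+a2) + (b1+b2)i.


Real: -8.9 - 7.1 = -16
Imag: -5.6 + 14.8 = 9.2

-16.0000 + 9.2000i


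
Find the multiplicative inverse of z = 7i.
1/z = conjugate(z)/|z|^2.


|z|^2 = 0+49 = 49
1/z = (0 - 7i)/49

1/z = 0 - 0.1429i


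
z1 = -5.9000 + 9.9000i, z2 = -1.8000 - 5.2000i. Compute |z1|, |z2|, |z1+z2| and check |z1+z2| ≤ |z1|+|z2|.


|z1| = sqrt((-5.9)^2 + 9.9^2) = sqrt(132.82) = 11.5248
|z2| = sqrt((-1.8)^2 + (-5.2)^2) = sqrt(30.28) = 5.5027
z1+z2 = -7.7000 + 4.7000i
|z1+z2| = sqrt(81.38) = 9.0211
|z1|+|z2| = 11.5248 + 5.5027 = 17.0275

|z1+z2| = 9.0211 ≤ |z1|+|z2| = 17.0275 (verified)


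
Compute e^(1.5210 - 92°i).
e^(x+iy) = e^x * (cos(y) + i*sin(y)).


e^1.5210 = 4.5768
cos(-92°) = -0.0349
sin(-92°) = -0.99939
Real = 4.5768*(-0.0349) = -0.1597
Imag = 4.5768*(-0.99939) = -4.5740

-0.1597 - 4.5740i


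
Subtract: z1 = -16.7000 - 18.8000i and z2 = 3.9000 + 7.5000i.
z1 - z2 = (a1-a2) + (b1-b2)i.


Real: -16.7 - 3.9 = -20.6
Imag: -18.8 - 7.5 = -26.3

-20.6000 - 26.3000i


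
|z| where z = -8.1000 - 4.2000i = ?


|z| = sqrt((-8.1)^2 + (-4.2)^2) = sqrt(65.61 + 17.64) = sqrt(83.25) = 9.1241

|z| = 9.1241


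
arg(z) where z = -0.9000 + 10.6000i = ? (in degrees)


Re = -0.9, Im = 10.6
arg = atan2(10.6, -0.9) = 94.8531 degrees

arg(z) = 94.8531 degrees


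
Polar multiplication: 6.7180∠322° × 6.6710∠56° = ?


r = 6.7180 * 6.6710 = 44.8158
theta = 322° + 56° = 378° = 18° (mod 360)

44.8158 cis(18°)


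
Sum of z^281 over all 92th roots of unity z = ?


The roots are w_k = w^k with w = e^(2*pi*i/92), and (w^k)^281 = (w^281)^k.
So S = 1 + u + u^2 + ... + u^(91) with u = w^281.
281 = 3*92 + 5, so 281 is not a multiple of 92: u = (w^92)^3 * w^5 = w^5 ≠ 1 (w is a primitive 92th root), while u^92 = (w^92)^281 = 1.
Geometric series: S = (1 - u^92)/(1 - u) = (1 - 1)/(1 - u) = 0

S = 0


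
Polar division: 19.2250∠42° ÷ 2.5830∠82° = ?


r = 19.2250 / 2.5830 = 7.4429
theta = 42° - 82° = -40° = 320° (mod 360)

7.4429 cis(320°)


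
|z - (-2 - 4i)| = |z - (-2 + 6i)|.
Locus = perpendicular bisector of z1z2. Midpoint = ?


Equal distances means the locus is the perpendicular bisector of z1 and z2.
Midpoint = ((-2+(-2))/2, (-4+6)/2) = (-2.0000, 1.0000)

Perpendicular bisector through (-2.0000, 1.0000)


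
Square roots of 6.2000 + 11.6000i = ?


|z| = sqrt(38.44+134.56) = 13.1529
sqrt((|z|+a)/2) = sqrt((13.1529+6.2)/2) = sqrt(9.6765) = 3.1107
sqrt((|z|-a)/2) = sqrt((13.1529-6.2)/2) = sqrt(3.4765) = 1.8645

±(3.1107 + 1.8645i) i.e. 3.1107 + 1.8645i and -3.1107 - 1.8645i


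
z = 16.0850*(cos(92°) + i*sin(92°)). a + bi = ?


a = 16.0850*cos(92°) = 16.0850*(-0.0349) = -0.5614
b = 16.0850*sin(92°) = 16.0850*0.99939 = 16.0752

-0.5614 + 16.0752i


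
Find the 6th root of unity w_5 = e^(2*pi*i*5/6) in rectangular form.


Angle = 360*5/6 = 300°
a = cos(300°) = 0.5000
b = sin(300°) = -0.8660

0.5000 - 0.8660i


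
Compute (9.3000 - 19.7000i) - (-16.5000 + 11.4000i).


Real: 9.3 + 16.5 = 25.8
Imag: -19.7 - 11.4 = -31.1

25.8000 - 31.1000i


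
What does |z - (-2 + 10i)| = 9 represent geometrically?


|z - z0| = r is a circle with center z0 and radius r.
Center = (-2, 10), radius = 9

Circle with center (-2, 10) and radius 9


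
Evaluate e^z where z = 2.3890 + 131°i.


e^2.3890 = 10.9026
cos(131°) = -0.656059
sin(131°) = 0.75471
Real = 10.9026*(-0.656059) = -7.1527
Imag = 10.9026*0.75471 = 8.2283

-7.1527 + 8.2283i


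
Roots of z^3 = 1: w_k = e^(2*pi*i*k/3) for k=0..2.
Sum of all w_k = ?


The sum of all 3th roots of unity is 0.
Geometric series: (1 - w^3)/(1 - w) = (1-1)/(1-w) = 0 since w^3 = 1, w ≠ 1.
Alternatively: coefficient of z^2 in z^3 - 1 is 0.

0


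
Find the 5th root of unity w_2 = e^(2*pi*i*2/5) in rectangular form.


Angle = 360*2/5 = 144°
a = cos(144°) = -0.8090
b = sin(144°) = 0.5878

-0.8090 + 0.5878i


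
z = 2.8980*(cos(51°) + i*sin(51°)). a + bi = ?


a = 2.8980*cos(51°) = 2.8980*0.62932 = 1.8238
b = 2.8980*sin(51°) = 2.8980*0.77715 = 2.2522

1.8238 + 2.2522i


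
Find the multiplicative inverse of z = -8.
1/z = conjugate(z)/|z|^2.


|z|^2 = 64+0 = 64
1/z = (-8 - 0i)/64

1/z = -0.1250 + 0i


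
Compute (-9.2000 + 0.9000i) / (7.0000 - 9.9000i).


Conjugate of z2 = 7.0000 + 9.9000i
Numerator: (-9.2000 + 0.9000i)(7.0000 + 9.9000i) = -73.3100 - 84.7800i
Denominator: 7^2 + (-9.9)^2 = 147.01
Result = (-73.3100 - 84.7800i)/147.01

-0.4987 - 0.5767i


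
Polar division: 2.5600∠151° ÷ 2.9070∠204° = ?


r = 2.5600 / 2.9070 = 0.8806
theta = 151° - 204° = -53° = 307° (mod 360)

0.8806 cis(307°)


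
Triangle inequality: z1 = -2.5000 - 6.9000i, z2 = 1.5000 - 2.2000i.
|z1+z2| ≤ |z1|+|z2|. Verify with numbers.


|z1| = sqrt((-2.5)^2 + (-6.9)^2) = sqrt(53.86) = 7.3389
|z2| = sqrt(1.5^2 + (-2.2)^2) = sqrt(7.09) = 2.6627
z1+z2 = -1.0000 - 9.1000i
|z1+z2| = sqrt(83.81) = 9.1548
|z1|+|z2| = 7.3389 + 2.6627 = 10.0016

|z1+z2| = 9.1548 ≤ |z1|+|z2| = 10.0016 (verified)


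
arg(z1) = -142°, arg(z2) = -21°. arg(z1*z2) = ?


arg(z1*z2) = -142° - 21° = -163°
Normalized to (-180°, 180°]: -163°

-163°


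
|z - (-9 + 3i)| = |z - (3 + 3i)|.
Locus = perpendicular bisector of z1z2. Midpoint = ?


Equal distances means the locus is the perpendicular bisector of z1 and z2.
Midpoint = ((-9+3)/2, (3+3)/2) = (-3.0000, 3.0000)

Perpendicular bisector through (-3.0000, 3.0000)


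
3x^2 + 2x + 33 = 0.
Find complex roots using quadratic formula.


disc = 2^2 - 4*3*33 = 4 - 396 = -392
sqrt(|disc|) = sqrt(392) = 19.7990
Real part = -2/(2*3) = -0.3333
Imag part = 19.7990/(2*3) = 3.2998

-0.3333 ± 3.2998i


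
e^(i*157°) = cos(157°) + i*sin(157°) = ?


cos(157°) = -0.9205
sin(157°) = 0.3907

e^(i*157°) = -0.9205 + 0.3907i


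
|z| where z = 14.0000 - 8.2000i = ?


|z| = sqrt(14^2 + (-8.2)^2) = sqrt(196 + 67.24) = sqrt(263.24) = 16.2247

|z| = 16.2247


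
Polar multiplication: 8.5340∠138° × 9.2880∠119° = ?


r = 8.5340 * 9.2880 = 79.2638
theta = 138° + 119° = 257° = 257° (mod 360)

79.2638 cis(257°)


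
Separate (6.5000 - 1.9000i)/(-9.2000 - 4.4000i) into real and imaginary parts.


Multiply by conjugate: (6.5000 - 1.9000i)(-9.2000 + 4.4000i) / ((-9.2)^2 + (-4.4)^2)
Numerator real = 6.5*(-9.2) - (1.9)*(-4.4) = -51.44
Numerator imag = -1.9*(-9.2) - 6.5*(-4.4) = 46.08
Denominator = 104
Re(z) = -51.44/104 = -0.4946
Im(z) = 46.08/104 = 0.4431

Re(z) = -0.4946, Im(z) = 0.4431


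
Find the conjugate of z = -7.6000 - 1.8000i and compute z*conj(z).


z_bar = -7.6000 + 1.8000i
z*z_bar = (-7.6)^2 + (-1.8)^2 = 57.76 + 3.24 = 61

z_bar = -7.6000 + 1.8000i, z*z_bar = 61


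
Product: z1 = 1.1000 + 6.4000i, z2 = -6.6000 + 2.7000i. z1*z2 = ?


Real = 1.1*(-6.6) - 6.4*2.7 = -7.26 - 17.28 = -24.54
Imag = 1.1*2.7 - (6.6)*6.4 = 2.97 - (42.24) = -39.27

-24.5400 - 39.2700i


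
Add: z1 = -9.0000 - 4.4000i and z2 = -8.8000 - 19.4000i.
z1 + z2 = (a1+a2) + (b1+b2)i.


Real: -9 - 8.8 = -17.8
Imag: -4.4 - 19.4 = -23.8

-17.8000 - 23.8000i


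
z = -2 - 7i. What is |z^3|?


|z| = sqrt(4+49) = sqrt(53) = 7.2801
|z^3| = |z|^3 = (sqrt(53))^3 = 53*sqrt(53)

|z^3| = 53*sqrt(53) ≈ 385.8458


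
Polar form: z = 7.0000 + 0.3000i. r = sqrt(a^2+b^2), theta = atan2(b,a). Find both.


r = sqrt(49+0.09) = sqrt(49.09) = 7.0064
theta = atan2(0.3, 7) = 2.4540 degrees

r = 7.0064, theta = 2.4540 degrees


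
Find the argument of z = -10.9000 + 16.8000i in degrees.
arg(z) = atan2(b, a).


Re = -10.9, Im = 16.8
arg = atan2(16.8, -10.9) = 122.9759 degrees

arg(z) = 122.9759 degrees


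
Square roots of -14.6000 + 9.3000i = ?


|z| = sqrt(213.16+86.49) = 17.3104
sqrt((|z|+a)/2) = sqrt((17.3104+(-14.6))/2) = sqrt(1.3552) = 1.1641
sqrt((|z|-a)/2) = sqrt((17.3104-(-14.6))/2) = sqrt(15.9552) = 3.9944

±(1.1641 + 3.9944i) i.e. 1.1641 + 3.9944i and -1.1641 - 3.9944i


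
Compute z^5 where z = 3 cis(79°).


r^5 = 3^5 = 243
n*theta = 5*79° = 395° = 35° (mod 360)
a = 243*cos(35°) = 199.0539
b = 243*sin(35°) = 139.3791

243 cis(35°) = 199.0539 + 139.3791i


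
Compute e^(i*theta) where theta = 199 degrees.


cos(199°) = -0.9455
sin(199°) = -0.3256

e^(i*199°) = -0.9455 - 0.3256i


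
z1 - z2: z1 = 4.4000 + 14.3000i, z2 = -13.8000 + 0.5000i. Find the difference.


Real: 4.4 + 13.8 = 18.2
Imag: 14.3 - 0.5 = 13.8

18.2000 + 13.8000i


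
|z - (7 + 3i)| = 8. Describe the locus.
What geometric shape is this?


|z - z0| = r is a circle with center z0 and radius r.
Center = (7, 3), radius = 8

Circle with center (7, 3) and radius 8


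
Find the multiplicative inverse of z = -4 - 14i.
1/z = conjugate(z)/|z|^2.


|z|^2 = 16+196 = 212
1/z = (-4 + 14i)/212

1/z = -0.0189 + 0.0660i


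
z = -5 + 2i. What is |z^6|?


|z| = sqrt(25+4) = sqrt(29) = 5.3852
|z^6| = |z|^6 = (sqrt(29))^6 = 29^3 = 24389

|z^6| = 24389


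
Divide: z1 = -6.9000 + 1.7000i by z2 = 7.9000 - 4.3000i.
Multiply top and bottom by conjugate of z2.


Conjugate of z2 = 7.9000 + 4.3000i
Numerator: (-6.9000 + 1.7000i)(7.9000 + 4.3000i) = -61.8200 - 16.2400i
Denominator: 7.9^2 + (-4.3)^2 = 80.9
Result = (-61.8200 - 16.2400i)/80.9

-0.7642 - 0.2007i


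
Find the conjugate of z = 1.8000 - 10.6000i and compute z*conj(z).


z_bar = 1.8000 + 10.6000i
z*z_bar = 1.8^2 + (-10.6)^2 = 3.24 + 112.36 = 115.6

z_bar = 1.8000 + 10.6000i, z*z_bar = 115.6


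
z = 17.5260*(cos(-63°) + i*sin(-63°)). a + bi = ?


a = 17.5260*cos(-63°) = 17.5260*0.45399 = 7.9566
b = 17.5260*sin(-63°) = 17.5260*(-0.89101) = -15.6158

7.9566 - 15.6158i


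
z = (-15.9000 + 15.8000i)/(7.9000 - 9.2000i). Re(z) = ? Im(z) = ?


Multiply by conjugate: (-15.9000 + 15.8000i)(7.9000 + 9.2000i) / (7.9^2 + (-9.2)^2)
Numerator real = -15.9*7.9 + 15.8*(-9.2) = -270.97
Numerator imag = 15.8*7.9 - (-15.9)*(-9.2) = -21.46
Denominator = 147.05
Re(z) = -270.97/147.05 = -1.8427
Im(z) = -21.46/147.05 = -0.1459

Re(z) = -1.8427, Im(z) = -0.1459


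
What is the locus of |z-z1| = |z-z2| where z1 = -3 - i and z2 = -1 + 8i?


Equal distances means the locus is the perpendicular bisector of z1 and z2.
Midpoint = ((-3+(-1))/2, (-1+8)/2) = (-2.0000, 3.5000)

Perpendicular bisector through (-2.0000, 3.5000)


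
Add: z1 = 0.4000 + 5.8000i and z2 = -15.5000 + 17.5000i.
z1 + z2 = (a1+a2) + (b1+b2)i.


Real: 0.4 - 15.5 = -15.1
Imag: 5.8 + 17.5 = 23.3

-15.1000 + 23.3000i


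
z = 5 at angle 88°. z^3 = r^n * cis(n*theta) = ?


r^3 = 5^3 = 125
n*theta = 3*88° = 264° = 264° (mod 360)
a = 125*cos(264°) = -13.0661
b = 125*sin(264°) = -124.3152

125 cis(264°) = -13.0661 - 124.3152i


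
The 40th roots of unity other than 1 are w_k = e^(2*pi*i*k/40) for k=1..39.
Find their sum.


With w = e^(2*pi*i/40), all 40 of the 40th roots of unity w^0 = 1, w, ..., w^(39) sum to 0: 1 + w + ... + w^(39) = (1 - w^40)/(1 - w) = 0 since w^40 = 1, w ≠ 1.
Removing the root 1: w + w^2 + ... + w^(39) = 0 - 1 = -1

Sum = -1


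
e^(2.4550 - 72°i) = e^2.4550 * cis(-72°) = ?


e^2.4550 = 11.6464
cos(-72°) = 0.309017
sin(-72°) = -0.95106
Real = 11.6464*0.309017 = 3.5989
Imag = 11.6464*(-0.95106) = -11.0764

3.5989 - 11.0764i


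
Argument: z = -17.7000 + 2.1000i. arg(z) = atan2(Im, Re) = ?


Re = -17.7, Im = 2.1
arg = atan2(2.1, -17.7) = 173.2338 degrees

arg(z) = 173.2338 degrees


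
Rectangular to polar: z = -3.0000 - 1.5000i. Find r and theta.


r = sqrt(9+2.25) = sqrt(11.25) = 3.3541
theta = atan2(-1.5, -3) = -153.4349 degrees

r = 3.3541, theta = -153.4349 degrees


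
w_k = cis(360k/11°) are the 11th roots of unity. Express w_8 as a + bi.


Angle = 360*8/11 = 261.8182°
a = cos(261.8182°) = -0.1423
b = sin(261.8182°) = -0.9898

-0.1423 - 0.9898i


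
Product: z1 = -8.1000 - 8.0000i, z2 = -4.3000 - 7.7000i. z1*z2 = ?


Real = -8.1*(-4.3) - (-8)*(-7.7) = 34.83 - 61.6 = -26.77
Imag = -8.1*(-7.7) - (4.3)*(-8) = 62.37 + 34.4 = 96.77

-26.7700 + 96.7700i


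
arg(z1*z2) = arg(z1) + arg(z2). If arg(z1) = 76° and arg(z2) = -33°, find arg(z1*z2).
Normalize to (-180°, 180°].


arg(z1*z2) = 76° - 33° = 43°
Normalized to (-180°, 180°]: 43°

43°


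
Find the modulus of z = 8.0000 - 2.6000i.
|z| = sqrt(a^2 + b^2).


|z| = sqrt(8^2 + (-2.6)^2) = sqrt(64 + 6.76) = sqrt(70.76) = 8.4119

|z| = 8.4119


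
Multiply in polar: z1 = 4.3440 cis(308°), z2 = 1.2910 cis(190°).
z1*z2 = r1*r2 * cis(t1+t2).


r = 4.3440 * 1.2910 = 5.6081
theta = 308° + 190° = 498° = 138° (mod 360)

5.6081 cis(138°)


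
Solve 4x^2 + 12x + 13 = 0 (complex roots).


disc = 12^2 - 4*4*13 = 144 - 208 = -64
sqrt(|disc|) = sqrt(64) = 8.0000
Real part = -12/(2*4) = -1.5000
Imag part = 8.0000/(2*4) = 1.0000

-1.5000 ± 1.0000i


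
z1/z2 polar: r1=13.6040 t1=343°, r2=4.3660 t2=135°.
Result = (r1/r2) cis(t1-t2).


r = 13.6040 / 4.3660 = 3.1159
theta = 343° - 135° = 208° = 208° (mod 360)

3.1159 cis(208°)


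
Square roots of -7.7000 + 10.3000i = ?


|z| = sqrt(59.29+106.09) = 12.8600
sqrt((|z|+a)/2) = sqrt((12.8600+(-7.7))/2) = sqrt(2.5800) = 1.6062
sqrt((|z|-a)/2) = sqrt((12.8600-(-7.7))/2) = sqrt(10.2800) = 3.2062

±(1.6062 + 3.2062i) i.e. 1.6062 + 3.2062i and -1.6062 - 3.2062i


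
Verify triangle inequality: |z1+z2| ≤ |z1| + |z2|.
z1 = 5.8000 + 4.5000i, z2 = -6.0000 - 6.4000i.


|z1| = sqrt(5.8^2 + 4.5^2) = sqrt(53.89) = 7.3410
|z2| = sqrt((-6)^2 + (-6.4)^2) = sqrt(76.96) = 8.7727
z1+z2 = -0.2000 - 1.9000i
|z1+z2| = sqrt(3.65) = 1.9105
|z1|+|z2| = 7.3410 + 8.7727 = 16.1137

|z1+z2| = 1.9105 ≤ |z1|+|z2| = 16.1137 (verified)


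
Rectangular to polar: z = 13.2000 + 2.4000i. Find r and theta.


r = sqrt(174.24+5.76) = sqrt(180) = 13.4164
theta = atan2(2.4, 13.2) = 10.3048 degrees

r = 13.4164, theta = 10.3048 degrees


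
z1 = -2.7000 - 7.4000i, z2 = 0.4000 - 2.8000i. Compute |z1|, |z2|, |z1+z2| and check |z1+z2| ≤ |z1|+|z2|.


|z1| = sqrt((-2.7)^2 + (-7.4)^2) = sqrt(62.05) = 7.8772
|z2| = sqrt(0.4^2 + (-2.8)^2) = sqrt(8) = 2.8284
z1+z2 = -2.3000 - 10.2000i
|z1+z2| = sqrt(109.33) = 10.4561
|z1|+|z2| = 7.8772 + 2.8284 = 10.7056

|z1+z2| = 10.4561 ≤ |z1|+|z2| = 10.7056 (verified)


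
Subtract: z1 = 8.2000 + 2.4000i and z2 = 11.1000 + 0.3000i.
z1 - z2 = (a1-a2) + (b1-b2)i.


Real: 8.2 - 11.1 = -2.9
Imag: 2.4 - 0.3 = 2.1

-2.9000 + 2.1000i


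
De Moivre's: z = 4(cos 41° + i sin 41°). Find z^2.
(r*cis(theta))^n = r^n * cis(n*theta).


r^2 = 4^2 = 16
n*theta = 2*41° = 82° = 82° (mod 360)
a = 16*cos(82°) = 2.2268
b = 16*sin(82°) = 15.8443

16 cis(82°) = 2.2268 + 15.8443i


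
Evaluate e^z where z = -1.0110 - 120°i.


e^-1.0110 = 0.36385
cos(-120°) = -0.5
sin(-120°) = -0.866
Real = 0.36385*(-0.5) = -0.1819
Imag = 0.36385*(-0.866) = -0.3151

-0.1819 - 0.3151i


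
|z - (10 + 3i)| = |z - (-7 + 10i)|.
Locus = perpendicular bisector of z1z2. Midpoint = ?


Equal distances means the locus is the perpendicular bisector of z1 and z2.
Midpoint = ((10+(-7))/2, (3+10)/2) = (1.5000, 6.5000)

Perpendicular bisector through (1.5000, 6.5000)


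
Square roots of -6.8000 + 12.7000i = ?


|z| = sqrt(46.24+161.29) = 14.4059
sqrt((|z|+a)/2) = sqrt((14.4059+(-6.8))/2) = sqrt(3.8030) = 1.9501
sqrt((|z|-a)/2) = sqrt((14.4059-(-6.8))/2) = sqrt(10.6030) = 3.2562

±(1.9501 + 3.2562i) i.e. 1.9501 + 3.2562i and -1.9501 - 3.2562i


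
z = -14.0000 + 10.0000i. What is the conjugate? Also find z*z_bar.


z_bar = -14.0000 - 10.0000i
z*z_bar = (-14)^2 + 10^2 = 196 + 100 = 296

z_bar = -14.0000 - 10.0000i, z*z_bar = 296


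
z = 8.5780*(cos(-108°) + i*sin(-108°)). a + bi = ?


a = 8.5780*cos(-108°) = 8.5780*(-0.309017) = -2.6507
b = 8.5780*sin(-108°) = 8.5780*(-0.95106) = -8.1582

-2.6507 - 8.1582i
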